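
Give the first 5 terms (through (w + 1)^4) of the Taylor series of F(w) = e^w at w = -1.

Differentiate repeatedly and evaluate at the center.
F(-1) = e^(-1)
F′(-1) = e^(-1)
F′′(-1) = e^(-1)
F′′′(-1) = e^(-1)
F^(4)(-1) = e^(-1)

(w + 1)^4*e^(-1)/24 + (w + 1)^3*e^(-1)/6 + (w + 1)^2*e^(-1)/2 + (w + 1)*e^(-1) + e^(-1)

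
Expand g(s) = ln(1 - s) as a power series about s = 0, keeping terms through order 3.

Apply the Taylor formula c_k = f^(k)(a)/k!.
g(0) = 0
g′(0) = -1
g′′(0) = -1
g′′′(0) = -2
The Taylor polynomial is Σ g^(k)(0)/k! · s^k.

-s^3/3 - s^2/2 - s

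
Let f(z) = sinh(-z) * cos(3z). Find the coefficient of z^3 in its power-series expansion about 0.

13/3

Multiply the two series term by term and collect like powers.
f(0) = 0
f′(0) = -1
f′′(0) = 0
f′′′(0) = 26
So c_3 = f′′′(0)/3! = 13/3.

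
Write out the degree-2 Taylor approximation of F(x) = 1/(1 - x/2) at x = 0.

Use the known series and substitute for the argument.
[x^0] = 1;  [x^1] = 1/2;  [x^2] = 1/4.

x^2/4 + x/2 + 1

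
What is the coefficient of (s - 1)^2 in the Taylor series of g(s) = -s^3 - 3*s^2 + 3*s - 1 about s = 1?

-6

g(1) = -2
g′(1) = -6
g′′(1) = -12
So c_2 = g′′(1)/2! = -6.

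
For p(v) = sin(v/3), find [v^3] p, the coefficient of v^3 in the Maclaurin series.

-1/162

p(0) = 0
p′(0) = 1/3
p′′(0) = 0
p′′′(0) = -1/27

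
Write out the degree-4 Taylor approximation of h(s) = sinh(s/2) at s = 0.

Apply the Taylor formula c_k = f^(k)(a)/k!.
h(0) = 0
h′(0) = 1/2
h′′(0) = 0
h′′′(0) = 1/8
h^(4)(0) = 0
Then c_k = h^(k)(0)/k! gives each Taylor coefficient.

s^3/48 + s/2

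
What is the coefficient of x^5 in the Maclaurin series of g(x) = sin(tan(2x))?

-4/5

Compose series: expand the inner function first, then feed it into the outer expansion.
g(0) = 0
g′(0) = 2
g′′(0) = 0
g′′′(0) = 8
g^(4)(0) = 0
g^(5)(0) = -96
So c_5 = g^(5)(0)/5! = -4/5.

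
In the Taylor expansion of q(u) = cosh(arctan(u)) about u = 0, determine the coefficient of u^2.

Substitute the inner expansion into the outer series and collect powers.
q(0) = 1
q′(0) = 0
q′′(0) = 1

1/2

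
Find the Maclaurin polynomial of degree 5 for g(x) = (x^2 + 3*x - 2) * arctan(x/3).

Distribute the polynomial across the series and collect like powers.
g(0) = 0
g′(0) = -2/3
g′′(0) = 2
g′′′(0) = 58/27
g^(4)(0) = -8/9
g^(5)(0) = -136/81

-17*x^5/1215 - x^4/27 + 29*x^3/81 + x^2 - 2*x/3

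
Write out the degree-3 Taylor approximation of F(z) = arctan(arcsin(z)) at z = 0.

Substitute the inner expansion into the outer series and collect powers.

-z^3/6 + z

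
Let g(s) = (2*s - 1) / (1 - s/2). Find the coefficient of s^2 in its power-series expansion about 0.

Multiply each power in the prefactor through the base expansion.
So c_2 = g′′(0)/2! = 3/4.

3/4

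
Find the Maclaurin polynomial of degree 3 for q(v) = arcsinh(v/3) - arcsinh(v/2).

Combine the two series term by term.
q(0) = 0
q′(0) = -1/6
q′′(0) = 0
q′′′(0) = 19/216

19*v^3/1296 - v/6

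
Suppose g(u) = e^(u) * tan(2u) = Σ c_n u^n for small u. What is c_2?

2

Take the Cauchy product of the two expansions.
g(0) = 0
g′(0) = 2
g′′(0) = 4
So c_2 = g′′(0)/2! = 2.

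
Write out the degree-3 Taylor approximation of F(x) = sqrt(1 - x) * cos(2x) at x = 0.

Write out both Maclaurin series and multiply, keeping only the needed powers.

15*x^3/16 - 17*x^2/8 - x/2 + 1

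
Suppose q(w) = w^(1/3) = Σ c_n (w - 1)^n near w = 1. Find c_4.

-10/243

[(w - 1)^0] = 1;  [(w - 1)^1] = 1/3;  [(w - 1)^2] = -1/9;  [(w - 1)^3] = 5/81;  [(w - 1)^4] = -10/243.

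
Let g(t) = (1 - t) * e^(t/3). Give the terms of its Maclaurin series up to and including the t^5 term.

Multiply each power in the prefactor through the base expansion.

-7*t^5/14580 - 11*t^4/1944 - 4*t^3/81 - 5*t^2/18 - 2*t/3 + 1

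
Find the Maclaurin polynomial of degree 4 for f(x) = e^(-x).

Differentiate repeatedly and evaluate at the center.
[x^0] = 1;  [x^1] = -1;  [x^2] = 1/2;  [x^3] = -1/6;  [x^4] = 1/24.

x^4/24 - x^3/6 + x^2/2 - x + 1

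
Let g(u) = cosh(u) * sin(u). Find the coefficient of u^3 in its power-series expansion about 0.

1/3

Take the Cauchy product of the two expansions.
g(0) = 0
g′(0) = 1
g′′(0) = 0
g′′′(0) = 2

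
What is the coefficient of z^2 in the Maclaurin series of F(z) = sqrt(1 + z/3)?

-1/72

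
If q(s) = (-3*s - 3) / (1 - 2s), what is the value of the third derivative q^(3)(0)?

-216

Shift and add copies of the series according to the polynomial's terms.
The coefficient of s^3 in the expansion is -36, so q′′′(0) = 3! * (-36) = -216.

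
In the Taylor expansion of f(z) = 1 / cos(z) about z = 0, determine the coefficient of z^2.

1/2

Divide the numerator series by the denominator series (power-series long division).
[z^0] = 1;  [z^1] = 0;  [z^2] = 1/2.
So c_2 = f′′(0)/2! = 1/2.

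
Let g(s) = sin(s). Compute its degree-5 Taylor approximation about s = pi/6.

g(pi/6) = 1/2
g′(pi/6) = sqrt(3)/2
g′′(pi/6) = -1/2
g′′′(pi/6) = -sqrt(3)/2
g^(4)(pi/6) = 1/2
g^(5)(pi/6) = sqrt(3)/2
Then c_k = g^(k)(pi/6)/k! gives each Taylor coefficient.

sqrt(3)*(s - pi/6)^5/240 + (s - pi/6)^4/48 - sqrt(3)*(s - pi/6)^3/12 - (s - pi/6)^2/4 + sqrt(3)*(s - pi/6)/2 + 1/2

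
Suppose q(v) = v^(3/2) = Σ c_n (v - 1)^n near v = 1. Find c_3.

-1/16

Compute the successive derivatives at the expansion point and divide by k!.
[(v - 1)^0] = 1;  [(v - 1)^1] = 3/2;  [(v - 1)^2] = 3/8;  [(v - 1)^3] = -1/16.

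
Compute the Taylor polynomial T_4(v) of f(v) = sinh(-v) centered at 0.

-v^3/6 - v

[v^0] = 0;  [v^1] = -1;  [v^2] = 0;  [v^3] = -1/6;  [v^4] = 0.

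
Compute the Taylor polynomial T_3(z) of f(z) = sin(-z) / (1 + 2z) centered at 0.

Write out both Maclaurin series and multiply, keeping only the needed powers.
f(0) = 0
f′(0) = -1
f′′(0) = 4
f′′′(0) = -23

-23*z^3/6 + 2*z^2 - z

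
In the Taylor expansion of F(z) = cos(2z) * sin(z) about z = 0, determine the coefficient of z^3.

-13/6

Take the Cauchy product of the two expansions.
[z^0] = 0;  [z^1] = 1;  [z^2] = 0;  [z^3] = -13/6.
So c_3 = F′′′(0)/3! = -13/6.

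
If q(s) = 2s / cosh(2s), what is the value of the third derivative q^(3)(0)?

-24

Invert the denominator's series and multiply.
From the series, [s^3] q = -4; multiply by 3! = 6 to get -24.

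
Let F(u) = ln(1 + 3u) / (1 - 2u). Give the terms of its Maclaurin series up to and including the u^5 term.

Write out both Maclaurin series and multiply, keeping only the needed powers.
[u^0] = 0;  [u^1] = 3;  [u^2] = 3/2;  [u^3] = 12;  [u^4] = 15/4;  [u^5] = 561/10.

561*u^5/10 + 15*u^4/4 + 12*u^3 + 3*u^2/2 + 3*u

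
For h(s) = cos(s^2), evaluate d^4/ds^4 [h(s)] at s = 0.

The coefficient of s^4 in the expansion is -1/2, so h^(4)(0) = 4! * (-1/2) = -12.

-12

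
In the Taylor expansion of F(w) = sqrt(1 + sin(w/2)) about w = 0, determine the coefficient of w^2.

-1/32

Plug the Maclaurin series of the inner function into that of the outer and collect terms.
F(0) = 1
F′(0) = 1/4
F′′(0) = -1/16
So c_2 = F′′(0)/2! = -1/32.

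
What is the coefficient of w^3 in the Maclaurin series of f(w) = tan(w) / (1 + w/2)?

7/12

Expand each factor separately, then convolve coefficients.
f(0) = 0
f′(0) = 1
f′′(0) = -1
f′′′(0) = 7/2
So c_3 = f′′′(0)/3! = 7/12.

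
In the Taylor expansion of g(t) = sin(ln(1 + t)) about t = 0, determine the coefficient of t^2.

-1/2

Compose series: expand the inner function first, then feed it into the outer expansion.
g(0) = 0
g′(0) = 1
g′′(0) = -1
The Taylor polynomial is Σ g^(k)(0)/k! · t^k.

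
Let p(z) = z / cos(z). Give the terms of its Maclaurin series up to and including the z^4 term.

z^3/2 + z

Invert the denominator's series and multiply.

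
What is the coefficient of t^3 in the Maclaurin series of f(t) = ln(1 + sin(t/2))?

1/48

Let u equal the inner series; expand the outer function in u and truncate.
f(0) = 0
f′(0) = 1/2
f′′(0) = -1/4
f′′′(0) = 1/8
The Taylor polynomial is Σ f^(k)(0)/k! · t^k.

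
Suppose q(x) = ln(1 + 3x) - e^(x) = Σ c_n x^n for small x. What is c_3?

53/6

Expand each term separately and add.
q(0) = -1
q′(0) = 2
q′′(0) = -10
q′′′(0) = 53
So c_3 = q′′′(0)/3! = 53/6.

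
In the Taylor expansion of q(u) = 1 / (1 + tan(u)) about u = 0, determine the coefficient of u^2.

1

Write 1/(1+u) = 1 - u + u^2 - u^3 + ... and substitute the series for u.
So c_2 = q′′(0)/2! = 1.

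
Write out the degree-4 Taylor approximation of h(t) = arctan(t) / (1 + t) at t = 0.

Take the Cauchy product of the two expansions.
h(0) = 0
h′(0) = 1
h′′(0) = -2
h′′′(0) = 4
h^(4)(0) = -16
Dividing each by k! gives the coefficients c_0, ..., c_4.

-2*t^4/3 + 2*t^3/3 - t^2 + t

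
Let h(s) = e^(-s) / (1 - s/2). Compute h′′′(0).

-1/4

Expand each factor separately, then convolve coefficients.
The coefficient of s^3 in the expansion is -1/24, so h′′′(0) = 3! * (-1/24) = -1/4.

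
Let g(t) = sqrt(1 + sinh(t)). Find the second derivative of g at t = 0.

Let u equal the inner series; expand the outer function in u and truncate.
The coefficient of t^2 in the expansion is -1/8, so g′′(0) = 2! * (-1/8) = -1/4.

-1/4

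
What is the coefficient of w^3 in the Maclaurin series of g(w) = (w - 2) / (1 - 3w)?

-45

Shift and add copies of the series according to the polynomial's terms.
g(0) = -2
g′(0) = -5
g′′(0) = -30
g′′′(0) = -270
Dividing each by k! gives the coefficients c_0, ..., c_3.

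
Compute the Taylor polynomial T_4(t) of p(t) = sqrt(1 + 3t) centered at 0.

-405*t^4/128 + 27*t^3/16 - 9*t^2/8 + 3*t/2 + 1

p(0) = 1
p′(0) = 3/2
p′′(0) = -9/4
p′′′(0) = 81/8
p^(4)(0) = -1215/16
The Taylor polynomial is Σ p^(k)(0)/k! · t^k.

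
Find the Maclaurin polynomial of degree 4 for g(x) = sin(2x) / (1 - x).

2*x^4/3 + 2*x^3/3 + 2*x^2 + 2*x

Multiply the numerator's expansion by the denominator's geometric series.
g(0) = 0
g′(0) = 2
g′′(0) = 4
g′′′(0) = 4
g^(4)(0) = 16
Then c_k = g^(k)(0)/k! gives each Taylor coefficient.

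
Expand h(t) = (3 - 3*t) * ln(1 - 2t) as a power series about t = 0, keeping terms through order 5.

Shift and add copies of the series according to the polynomial's terms.

-36*t^5/5 - 4*t^4 - 2*t^3 - 6*t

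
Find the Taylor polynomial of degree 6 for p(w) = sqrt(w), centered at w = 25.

p(25) = 5
p′(25) = 1/10
p′′(25) = -1/500
p′′′(25) = 3/25000
p^(4)(25) = -3/250000
p^(5)(25) = 21/12500000
p^(6)(25) = -189/625000000

-21*(w - 25)^6/50000000000 + 7*(w - 25)^5/500000000 - (w - 25)^4/2000000 + (w - 25)^3/50000 - (w - 25)^2/1000 + (w - 25)/10 + 5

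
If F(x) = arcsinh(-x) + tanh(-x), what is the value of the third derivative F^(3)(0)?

Add the two expansions coefficient-wise.
From the series, [x^3] F = 1/2; multiply by 3! = 6 to get 3.

3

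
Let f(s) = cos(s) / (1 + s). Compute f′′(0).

Write out both Maclaurin series and multiply, keeping only the needed powers.
The coefficient of s^2 in the expansion is 1/2, so f′′(0) = 2! * (1/2) = 1.

1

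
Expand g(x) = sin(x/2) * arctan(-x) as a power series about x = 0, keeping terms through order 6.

-247*x^6/2304 + 3*x^4/16 - x^2/2

Expand each factor separately, then convolve coefficients.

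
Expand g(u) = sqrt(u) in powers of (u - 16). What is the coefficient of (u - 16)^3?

g(16) = 4
g′(16) = 1/8
g′′(16) = -1/256
g′′′(16) = 3/8192
Dividing each by k! gives the coefficients c_0, ..., c_3.

1/16384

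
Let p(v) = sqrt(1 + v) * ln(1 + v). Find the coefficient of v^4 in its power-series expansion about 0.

Multiply the two series term by term and collect like powers.
p(0) = 0
p′(0) = 1
p′′(0) = 0
p′′′(0) = -1/4
p^(4)(0) = 1
So c_4 = p^(4)(0)/4! = 1/24.

1/24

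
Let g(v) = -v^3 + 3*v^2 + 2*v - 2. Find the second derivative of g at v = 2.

-6

Differentiate repeatedly and evaluate at the center.
The coefficient of (v - 2)^2 in the expansion is -3, so g′′(2) = 2! * (-3) = -6.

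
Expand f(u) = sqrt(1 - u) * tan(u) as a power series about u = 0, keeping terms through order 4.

Take the Cauchy product of the two expansions.
[u^0] = 0;  [u^1] = 1;  [u^2] = -1/2;  [u^3] = 5/24;  [u^4] = -11/48.

-11*u^4/48 + 5*u^3/24 - u^2/2 + u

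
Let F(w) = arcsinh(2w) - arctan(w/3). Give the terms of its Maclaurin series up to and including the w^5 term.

583*w^5/243 - 107*w^3/81 + 5*w/3

Combine the two series term by term.
F(0) = 0
F′(0) = 5/3
F′′(0) = 0
F′′′(0) = -214/27
F^(4)(0) = 0
F^(5)(0) = 23320/81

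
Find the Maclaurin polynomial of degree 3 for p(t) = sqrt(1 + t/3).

p(0) = 1
p′(0) = 1/6
p′′(0) = -1/36
p′′′(0) = 1/72

t^3/432 - t^2/72 + t/6 + 1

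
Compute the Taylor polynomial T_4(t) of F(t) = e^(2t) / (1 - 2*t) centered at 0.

Use 1/(1 - r) = Σ r^k on the denominator, then take the Cauchy product.
[t^0] = 1;  [t^1] = 4;  [t^2] = 10;  [t^3] = 64/3;  [t^4] = 130/3.

130*t^4/3 + 64*t^3/3 + 10*t^2 + 4*t + 1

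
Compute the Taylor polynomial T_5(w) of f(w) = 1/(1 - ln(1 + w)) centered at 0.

Substitute the inner expansion into the outer series and collect powers.
[w^0] = 1;  [w^1] = 1;  [w^2] = 1/2;  [w^3] = 1/3;  [w^4] = 1/6;  [w^5] = 7/60.

7*w^5/60 + w^4/6 + w^3/3 + w^2/2 + w + 1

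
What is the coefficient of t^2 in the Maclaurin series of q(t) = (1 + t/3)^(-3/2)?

q(0) = 1
q′(0) = -1/2
q′′(0) = 5/12
So c_2 = q′′(0)/2! = 5/24.

5/24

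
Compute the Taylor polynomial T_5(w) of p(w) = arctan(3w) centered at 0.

243*w^5/5 - 9*w^3 + 3*w

p(0) = 0
p′(0) = 3
p′′(0) = 0
p′′′(0) = -54
p^(4)(0) = 0
p^(5)(0) = 5832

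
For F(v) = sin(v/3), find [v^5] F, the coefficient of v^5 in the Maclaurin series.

Differentiate repeatedly and evaluate at the center.
F(0) = 0
F′(0) = 1/3
F′′(0) = 0
F′′′(0) = -1/27
F^(4)(0) = 0
F^(5)(0) = 1/243
The Taylor polynomial is Σ F^(k)(0)/k! · v^k.

1/29160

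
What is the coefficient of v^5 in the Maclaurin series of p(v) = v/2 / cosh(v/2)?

5/768

Write the quotient as an unknown series and match coefficients against numerator = denominator · series.
[v^0] = 0;  [v^1] = 1/2;  [v^2] = 0;  [v^3] = -1/16;  [v^4] = 0;  [v^5] = 5/768.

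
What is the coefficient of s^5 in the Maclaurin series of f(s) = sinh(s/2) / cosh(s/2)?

1/240

Divide the numerator series by the denominator series (power-series long division).
[s^0] = 0;  [s^1] = 1/2;  [s^2] = 0;  [s^3] = -1/24;  [s^4] = 0;  [s^5] = 1/240.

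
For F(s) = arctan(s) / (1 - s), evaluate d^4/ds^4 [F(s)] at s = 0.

Use 1/(1 - r) = Σ r^k on the denominator, then take the Cauchy product.
The coefficient of s^4 in the expansion is 2/3, so F^(4)(0) = 4! * (2/3) = 16.

16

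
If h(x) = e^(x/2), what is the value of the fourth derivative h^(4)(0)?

The coefficient of x^4 in the expansion is 1/384, so h^(4)(0) = 4! * (1/384) = 1/16.

1/16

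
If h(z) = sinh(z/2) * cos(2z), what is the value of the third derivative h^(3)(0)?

Write out both Maclaurin series and multiply, keeping only the needed powers.
From the series, [z^3] h = -47/48; multiply by 3! = 6 to get -47/8.

-47/8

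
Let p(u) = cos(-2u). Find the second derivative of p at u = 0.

-4

Apply the Taylor formula c_k = f^(k)(a)/k!.
The coefficient of u^2 in the expansion is -2, so p′′(0) = 2! * (-2) = -4.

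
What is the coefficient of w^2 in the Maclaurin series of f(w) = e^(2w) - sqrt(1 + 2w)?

Expand each term separately and add.
f(0) = 0
f′(0) = 1
f′′(0) = 5
So c_2 = f′′(0)/2! = 5/2.

5/2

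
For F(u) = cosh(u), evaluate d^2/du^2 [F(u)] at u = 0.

1

Use the known series and substitute for the argument.
The coefficient of u^2 in the expansion is 1/2, so F′′(0) = 2! * (1/2) = 1.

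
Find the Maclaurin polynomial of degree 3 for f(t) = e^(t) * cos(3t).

-13*t^3/3 - 4*t^2 + t + 1

Write out both Maclaurin series and multiply, keeping only the needed powers.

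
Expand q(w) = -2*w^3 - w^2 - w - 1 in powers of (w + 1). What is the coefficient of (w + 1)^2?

q(-1) = 1
q′(-1) = -5
q′′(-1) = 10
Then c_k = q^(k)(-1)/k! gives each Taylor coefficient.

5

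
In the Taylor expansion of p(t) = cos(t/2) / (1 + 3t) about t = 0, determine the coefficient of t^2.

71/8

Multiply the two series term by term and collect like powers.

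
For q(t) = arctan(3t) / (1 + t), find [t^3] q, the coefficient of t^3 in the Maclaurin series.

-6

Multiply the two series term by term and collect like powers.
q(0) = 0
q′(0) = 3
q′′(0) = -6
q′′′(0) = -36
So c_3 = q′′′(0)/3! = -6.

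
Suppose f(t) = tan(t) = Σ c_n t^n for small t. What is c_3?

1/3

Use the known series and substitute for the argument.
f(0) = 0
f′(0) = 1
f′′(0) = 0
f′′′(0) = 2
Then c_k = f^(k)(0)/k! gives each Taylor coefficient.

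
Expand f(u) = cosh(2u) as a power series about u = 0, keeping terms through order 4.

2*u^4/3 + 2*u^2 + 1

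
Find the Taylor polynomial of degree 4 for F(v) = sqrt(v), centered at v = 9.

-5*(v - 9)^4/279936 + (v - 9)^3/3888 - (v - 9)^2/216 + (v - 9)/6 + 3

Use the known series and substitute for the argument.
F(9) = 3
F′(9) = 1/6
F′′(9) = -1/108
F′′′(9) = 1/648
F^(4)(9) = -5/11664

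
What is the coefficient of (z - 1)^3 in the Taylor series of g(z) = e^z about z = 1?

e/6

g(1) = e
g′(1) = e
g′′(1) = e
g′′′(1) = e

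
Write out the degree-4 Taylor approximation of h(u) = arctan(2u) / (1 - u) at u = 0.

-2*u^4/3 - 2*u^3/3 + 2*u^2 + 2*u

Multiply the numerator's expansion by the denominator's geometric series.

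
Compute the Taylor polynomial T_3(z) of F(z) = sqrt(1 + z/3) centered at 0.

z^3/432 - z^2/72 + z/6 + 1

[z^0] = 1;  [z^1] = 1/6;  [z^2] = -1/72;  [z^3] = 1/432.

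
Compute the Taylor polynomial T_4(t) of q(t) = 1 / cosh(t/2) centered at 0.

Invert the denominator's series and multiply.
[t^0] = 1;  [t^1] = 0;  [t^2] = -1/8;  [t^3] = 0;  [t^4] = 5/384.

5*t^4/384 - t^2/8 + 1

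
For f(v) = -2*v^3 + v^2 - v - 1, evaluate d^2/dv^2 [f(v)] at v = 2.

From the series, [(v - 2)^2] f = -11; multiply by 2! = 2 to get -22.

-22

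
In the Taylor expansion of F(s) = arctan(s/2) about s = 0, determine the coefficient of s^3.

[s^0] = 0;  [s^1] = 1/2;  [s^2] = 0;  [s^3] = -1/24.

-1/24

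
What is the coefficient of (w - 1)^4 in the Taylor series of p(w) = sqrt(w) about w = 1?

-5/128

p(1) = 1
p′(1) = 1/2
p′′(1) = -1/4
p′′′(1) = 3/8
p^(4)(1) = -15/16
So c_4 = p^(4)(1)/4! = -5/128.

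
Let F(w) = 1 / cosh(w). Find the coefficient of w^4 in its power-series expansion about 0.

5/24

Invert the denominator's series and multiply.
So c_4 = F^(4)(0)/4! = 5/24.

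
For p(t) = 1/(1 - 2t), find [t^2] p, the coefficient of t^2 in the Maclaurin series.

Use the known series and substitute for the argument.
[t^0] = 1;  [t^1] = 2;  [t^2] = 4.

4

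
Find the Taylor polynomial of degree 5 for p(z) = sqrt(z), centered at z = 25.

7*(z - 25)^5/500000000 - (z - 25)^4/2000000 + (z - 25)^3/50000 - (z - 25)^2/1000 + (z - 25)/10 + 5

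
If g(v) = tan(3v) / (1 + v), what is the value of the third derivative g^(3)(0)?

Expand each factor separately, then convolve coefficients.
The coefficient of v^3 in the expansion is 12, so g′′′(0) = 3! * (12) = 72.

72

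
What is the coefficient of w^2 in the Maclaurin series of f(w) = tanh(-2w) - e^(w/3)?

-1/18

Add the two expansions coefficient-wise.
[w^0] = -1;  [w^1] = -7/3;  [w^2] = -1/18.
So c_2 = f′′(0)/2! = -1/18.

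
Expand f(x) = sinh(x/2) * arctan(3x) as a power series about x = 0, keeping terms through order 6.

Write out both Maclaurin series and multiply, keeping only the needed powers.

6173*x^6/256 - 71*x^4/16 + 3*x^2/2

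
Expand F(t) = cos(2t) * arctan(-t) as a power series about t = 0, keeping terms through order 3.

7*t^3/3 - t

Write out both Maclaurin series and multiply, keeping only the needed powers.
F(0) = 0
F′(0) = -1
F′′(0) = 0
F′′′(0) = 14
The Taylor polynomial is Σ F^(k)(0)/k! · t^k.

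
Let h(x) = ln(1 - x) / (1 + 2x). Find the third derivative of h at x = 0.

-20

Expand each factor separately, then convolve coefficients.
From the series, [x^3] h = -10/3; multiply by 3! = 6 to get -20.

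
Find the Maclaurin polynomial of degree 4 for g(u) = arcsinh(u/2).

-u^3/48 + u/2

Apply the Taylor formula c_k = f^(k)(a)/k!.
[u^0] = 0;  [u^1] = 1/2;  [u^2] = 0;  [u^3] = -1/48;  [u^4] = 0.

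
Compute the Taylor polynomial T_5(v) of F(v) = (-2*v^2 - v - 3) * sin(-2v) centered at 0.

Shift and add copies of the series according to the polynomial's terms.
[v^0] = 0;  [v^1] = 6;  [v^2] = 2;  [v^3] = 0;  [v^4] = -4/3;  [v^5] = -28/15.

-28*v^5/15 - 4*v^4/3 + 2*v^2 + 6*v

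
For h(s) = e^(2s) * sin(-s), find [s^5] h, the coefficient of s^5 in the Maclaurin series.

-41/120

Take the Cauchy product of the two expansions.
h(0) = 0
h′(0) = -1
h′′(0) = -4
h′′′(0) = -11
h^(4)(0) = -24
h^(5)(0) = -41
Then c_k = h^(k)(0)/k! gives each Taylor coefficient.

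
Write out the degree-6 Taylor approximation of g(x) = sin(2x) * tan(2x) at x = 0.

Expand each factor separately, then convolve coefficients.
g(0) = 0
g′(0) = 0
g′′(0) = 8
g′′′(0) = 0
g^(4)(0) = 64
g^(5)(0) = 0
g^(6)(0) = 3968
Dividing each by k! gives the coefficients c_0, ..., c_6.

248*x^6/45 + 8*x^4/3 + 4*x^2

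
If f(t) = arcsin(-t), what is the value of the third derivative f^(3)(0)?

-1

Differentiate repeatedly and evaluate at the center.
The coefficient of t^3 in the expansion is -1/6, so f′′′(0) = 3! * (-1/6) = -1.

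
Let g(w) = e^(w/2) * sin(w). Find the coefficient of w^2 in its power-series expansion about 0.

Write out both Maclaurin series and multiply, keeping only the needed powers.
g(0) = 0
g′(0) = 1
g′′(0) = 1
The Taylor polynomial is Σ g^(k)(0)/k! · w^k.

1/2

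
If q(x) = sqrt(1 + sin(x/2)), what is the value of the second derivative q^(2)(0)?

Plug the Maclaurin series of the inner function into that of the outer and collect terms.
The coefficient of x^2 in the expansion is -1/32, so q′′(0) = 2! * (-1/32) = -1/16.

-1/16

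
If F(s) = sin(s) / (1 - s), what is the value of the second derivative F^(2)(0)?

2

Use 1/(1 - r) = Σ r^k on the denominator, then take the Cauchy product.
The coefficient of s^2 in the expansion is 1, so F′′(0) = 2! * (1) = 2.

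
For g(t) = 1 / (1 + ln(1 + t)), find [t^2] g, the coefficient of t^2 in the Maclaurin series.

Use the geometric series for the reciprocal, then substitute.

3/2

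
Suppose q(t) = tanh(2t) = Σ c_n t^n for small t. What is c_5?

q(0) = 0
q′(0) = 2
q′′(0) = 0
q′′′(0) = -16
q^(4)(0) = 0
q^(5)(0) = 512
So c_5 = q^(5)(0)/5! = 64/15.

64/15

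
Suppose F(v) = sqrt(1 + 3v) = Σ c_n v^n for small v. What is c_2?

[v^0] = 1;  [v^1] = 3/2;  [v^2] = -9/8.
So c_2 = F′′(0)/2! = -9/8.

-9/8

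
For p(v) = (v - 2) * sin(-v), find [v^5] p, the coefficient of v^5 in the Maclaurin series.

Shift and add copies of the series according to the polynomial's terms.
p(0) = 0
p′(0) = 2
p′′(0) = -2
p′′′(0) = -2
p^(4)(0) = 4
p^(5)(0) = 2
Then c_k = p^(k)(0)/k! gives each Taylor coefficient.

1/60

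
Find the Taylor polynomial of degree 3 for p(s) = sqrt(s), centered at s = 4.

(s - 4)^3/512 - (s - 4)^2/64 + (s - 4)/4 + 2

p(4) = 2
p′(4) = 1/4
p′′(4) = -1/32
p′′′(4) = 3/256
The Taylor polynomial is Σ p^(k)(4)/k! · (s - 4)^k.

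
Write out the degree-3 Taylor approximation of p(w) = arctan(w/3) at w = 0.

-w^3/81 + w/3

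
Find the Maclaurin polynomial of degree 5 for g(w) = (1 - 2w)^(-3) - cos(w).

Expand each term separately and add.
g(0) = 0
g′(0) = 6
g′′(0) = 49
g′′′(0) = 480
g^(4)(0) = 5759
g^(5)(0) = 80640
The Taylor polynomial is Σ g^(k)(0)/k! · w^k.

672*w^5 + 5759*w^4/24 + 80*w^3 + 49*w^2/2 + 6*w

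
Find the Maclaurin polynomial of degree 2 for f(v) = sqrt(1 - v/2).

Differentiate repeatedly and evaluate at the center.

-v^2/32 - v/4 + 1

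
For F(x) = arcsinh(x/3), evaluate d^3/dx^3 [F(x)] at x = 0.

-1/27

Use the known series and substitute for the argument.
From the series, [x^3] F = -1/162; multiply by 3! = 6 to get -1/27.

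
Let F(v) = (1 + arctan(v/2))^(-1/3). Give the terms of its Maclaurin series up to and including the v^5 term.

-17*v^5/29160 - v^4/3888 - 5*v^3/648 + v^2/18 - v/6 + 1

Let u equal the inner series; expand the outer function in u and truncate.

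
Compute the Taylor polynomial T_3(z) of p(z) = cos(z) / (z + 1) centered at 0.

Multiply the numerator's expansion by the denominator's geometric series.
p(0) = 1
p′(0) = -1
p′′(0) = 1
p′′′(0) = -3
The Taylor polynomial is Σ p^(k)(0)/k! · z^k.

-z^3/2 + z^2/2 - z + 1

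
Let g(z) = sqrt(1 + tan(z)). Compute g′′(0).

-1/4

Substitute the inner expansion into the outer series and collect powers.
From the series, [z^2] g = -1/8; multiply by 2! = 2 to get -1/4.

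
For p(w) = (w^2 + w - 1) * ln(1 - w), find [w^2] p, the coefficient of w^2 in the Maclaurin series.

Multiply each power in the prefactor through the base expansion.
[w^0] = 0;  [w^1] = 1;  [w^2] = -1/2.

-1/2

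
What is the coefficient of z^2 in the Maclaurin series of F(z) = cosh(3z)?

Compute the successive derivatives at the expansion point and divide by k!.
[z^0] = 1;  [z^1] = 0;  [z^2] = 9/2.
So c_2 = F′′(0)/2! = 9/2.

9/2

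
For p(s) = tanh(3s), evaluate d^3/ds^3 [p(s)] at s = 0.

Apply the Taylor formula c_k = f^(k)(a)/k!.
From the series, [s^3] p = -9; multiply by 3! = 6 to get -54.

-54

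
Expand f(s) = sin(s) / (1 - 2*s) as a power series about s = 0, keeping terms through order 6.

1841*s^6/60 + 1841*s^5/120 + 23*s^4/3 + 23*s^3/6 + 2*s^2 + s

Multiply the numerator's expansion by the denominator's geometric series.
[s^0] = 0;  [s^1] = 1;  [s^2] = 2;  [s^3] = 23/6;  [s^4] = 23/3;  [s^5] = 1841/120;  [s^6] = 1841/60.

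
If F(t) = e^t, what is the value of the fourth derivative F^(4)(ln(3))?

From the series, [(t - ln(3))^4] F = 1/8; multiply by 4! = 24 to get 3.

3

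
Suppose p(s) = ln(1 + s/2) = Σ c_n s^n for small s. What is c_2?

[s^0] = 0;  [s^1] = 1/2;  [s^2] = -1/8.
So c_2 = p′′(0)/2! = -1/8.

-1/8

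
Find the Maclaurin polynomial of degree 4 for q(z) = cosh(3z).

[z^0] = 1;  [z^1] = 0;  [z^2] = 9/2;  [z^3] = 0;  [z^4] = 27/8.

27*z^4/8 + 9*z^2/2 + 1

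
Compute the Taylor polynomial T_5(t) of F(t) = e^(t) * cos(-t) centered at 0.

-t^5/30 - t^4/6 - t^3/3 + t + 1

Expand each factor separately, then convolve coefficients.
F(0) = 1
F′(0) = 1
F′′(0) = 0
F′′′(0) = -2
F^(4)(0) = -4
F^(5)(0) = -4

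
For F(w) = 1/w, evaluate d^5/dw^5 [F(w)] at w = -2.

Compute the successive derivatives at the expansion point and divide by k!.
The coefficient of (w + 2)^5 in the expansion is -1/64, so F^(5)(-2) = 5! * (-1/64) = -15/8.

-15/8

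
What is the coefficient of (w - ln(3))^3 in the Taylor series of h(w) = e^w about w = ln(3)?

h(ln(3)) = 3
h′(ln(3)) = 3
h′′(ln(3)) = 3
h′′′(ln(3)) = 3
So c_3 = h′′′(ln(3))/3! = 1/2.

1/2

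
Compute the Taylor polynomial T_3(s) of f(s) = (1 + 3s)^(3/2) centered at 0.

Differentiate repeatedly and evaluate at the center.
f(0) = 1
f′(0) = 9/2
f′′(0) = 27/4
f′′′(0) = -81/8
Then c_k = f^(k)(0)/k! gives each Taylor coefficient.

-27*s^3/16 + 27*s^2/8 + 9*s/2 + 1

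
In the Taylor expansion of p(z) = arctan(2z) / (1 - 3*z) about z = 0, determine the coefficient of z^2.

6

Use 1/(1 - r) = Σ r^k on the denominator, then take the Cauchy product.
p(0) = 0
p′(0) = 2
p′′(0) = 12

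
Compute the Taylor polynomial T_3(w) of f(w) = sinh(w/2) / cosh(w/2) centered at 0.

Write the quotient as an unknown series and match coefficients against numerator = denominator · series.
[w^0] = 0;  [w^1] = 1/2;  [w^2] = 0;  [w^3] = -1/24.

-w^3/24 + w/2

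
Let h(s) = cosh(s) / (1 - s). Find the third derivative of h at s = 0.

9

Multiply the two series term by term and collect like powers.
From the series, [s^3] h = 3/2; multiply by 3! = 6 to get 9.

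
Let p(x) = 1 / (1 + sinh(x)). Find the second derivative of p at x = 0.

2

Write 1/(1+u) = 1 - u + u^2 - u^3 + ... and substitute the series for u.
The coefficient of x^2 in the expansion is 1, so p′′(0) = 2! * (1) = 2.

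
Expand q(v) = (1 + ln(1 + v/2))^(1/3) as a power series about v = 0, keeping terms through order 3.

Compose series: expand the inner function first, then feed it into the outer expansion.
[v^0] = 1;  [v^1] = 1/6;  [v^2] = -5/72;  [v^3] = 23/648.

23*v^3/648 - 5*v^2/72 + v/6 + 1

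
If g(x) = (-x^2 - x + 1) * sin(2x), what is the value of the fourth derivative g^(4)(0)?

32

Shift and add copies of the series according to the polynomial's terms.
The coefficient of x^4 in the expansion is 4/3, so g^(4)(0) = 4! * (4/3) = 32.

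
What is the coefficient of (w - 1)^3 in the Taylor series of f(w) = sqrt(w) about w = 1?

Use the known series and substitute for the argument.
[(w - 1)^0] = 1;  [(w - 1)^1] = 1/2;  [(w - 1)^2] = -1/8;  [(w - 1)^3] = 1/16.

1/16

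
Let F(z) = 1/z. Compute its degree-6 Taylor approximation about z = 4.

Compute the successive derivatives at the expansion point and divide by k!.
F(4) = 1/4
F′(4) = -1/16
F′′(4) = 1/32
F′′′(4) = -3/128
F^(4)(4) = 3/128
F^(5)(4) = -15/512
F^(6)(4) = 45/1024

(z - 4)^6/16384 - (z - 4)^5/4096 + (z - 4)^4/1024 - (z - 4)^3/256 + (z - 4)^2/64 - (z - 4)/16 + 1/4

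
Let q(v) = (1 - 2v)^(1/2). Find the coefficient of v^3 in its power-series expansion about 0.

c_3 = q′′′(0)/3! = -1/2.

-1/2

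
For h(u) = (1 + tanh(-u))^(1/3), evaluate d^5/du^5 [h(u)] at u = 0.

-376/243

Substitute the inner expansion into the outer series and collect powers.
From the series, [u^5] h = -47/3645; multiply by 5! = 120 to get -376/243.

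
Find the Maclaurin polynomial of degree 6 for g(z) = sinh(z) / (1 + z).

Write out both Maclaurin series and multiply, keeping only the needed powers.
g(0) = 0
g′(0) = 1
g′′(0) = -2
g′′′(0) = 7
g^(4)(0) = -28
g^(5)(0) = 141
g^(6)(0) = -846
Then c_k = g^(k)(0)/k! gives each Taylor coefficient.

-47*z^6/40 + 47*z^5/40 - 7*z^4/6 + 7*z^3/6 - z^2 + z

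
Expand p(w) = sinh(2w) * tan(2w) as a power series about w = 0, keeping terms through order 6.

Expand each factor separately, then convolve coefficients.
p(0) = 0
p′(0) = 0
p′′(0) = 8
p′′′(0) = 0
p^(4)(0) = 192
p^(5)(0) = 0
p^(6)(0) = 9088

568*w^6/45 + 8*w^4 + 4*w^2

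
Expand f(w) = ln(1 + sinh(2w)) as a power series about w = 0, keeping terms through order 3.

4*w^3 - 2*w^2 + 2*w

Substitute the inner expansion into the outer series and collect powers.
f(0) = 0
f′(0) = 2
f′′(0) = -4
f′′′(0) = 24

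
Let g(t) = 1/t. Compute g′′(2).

Compute the successive derivatives at the expansion point and divide by k!.
The coefficient of (t - 2)^2 in the expansion is 1/8, so g′′(2) = 2! * (1/8) = 1/4.

1/4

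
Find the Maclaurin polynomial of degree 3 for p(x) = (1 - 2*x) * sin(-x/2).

x^3/48 + x^2 - x/2

Multiply each power in the prefactor through the base expansion.
p(0) = 0
p′(0) = -1/2
p′′(0) = 2
p′′′(0) = 1/8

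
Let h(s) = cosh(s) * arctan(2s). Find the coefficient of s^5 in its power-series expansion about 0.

103/20

Write out both Maclaurin series and multiply, keeping only the needed powers.
h(0) = 0
h′(0) = 2
h′′(0) = 0
h′′′(0) = -10
h^(4)(0) = 0
h^(5)(0) = 618
So c_5 = h^(5)(0)/5! = 103/20.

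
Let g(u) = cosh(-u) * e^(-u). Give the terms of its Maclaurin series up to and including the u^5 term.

-2*u^5/15 + u^4/3 - 2*u^3/3 + u^2 - u + 1

Write out both Maclaurin series and multiply, keeping only the needed powers.
g(0) = 1
g′(0) = -1
g′′(0) = 2
g′′′(0) = -4
g^(4)(0) = 8
g^(5)(0) = -16
The Taylor polynomial is Σ g^(k)(0)/k! · u^k.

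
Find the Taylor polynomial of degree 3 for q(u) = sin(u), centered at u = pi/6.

-sqrt(3)*(u - pi/6)^3/12 - (u - pi/6)^2/4 + sqrt(3)*(u - pi/6)/2 + 1/2

q(pi/6) = 1/2
q′(pi/6) = sqrt(3)/2
q′′(pi/6) = -1/2
q′′′(pi/6) = -sqrt(3)/2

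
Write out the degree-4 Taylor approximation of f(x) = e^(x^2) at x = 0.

Differentiate repeatedly and evaluate at the center.
f(0) = 1
f′(0) = 0
f′′(0) = 2
f′′′(0) = 0
f^(4)(0) = 12

x^4/2 + x^2 + 1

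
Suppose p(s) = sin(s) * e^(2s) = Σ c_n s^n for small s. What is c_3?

11/6

Write out both Maclaurin series and multiply, keeping only the needed powers.
[s^0] = 0;  [s^1] = 1;  [s^2] = 2;  [s^3] = 11/6.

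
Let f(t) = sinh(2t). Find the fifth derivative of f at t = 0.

32

From the series, [t^5] f = 4/15; multiply by 5! = 120 to get 32.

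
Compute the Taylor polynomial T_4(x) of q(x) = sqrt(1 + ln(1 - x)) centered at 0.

-143*x^4/384 - 17*x^3/48 - 3*x^2/8 - x/2 + 1

Substitute the inner expansion into the outer series and collect powers.
q(0) = 1
q′(0) = -1/2
q′′(0) = -3/4
q′′′(0) = -17/8
q^(4)(0) = -143/16
The Taylor polynomial is Σ q^(k)(0)/k! · x^k.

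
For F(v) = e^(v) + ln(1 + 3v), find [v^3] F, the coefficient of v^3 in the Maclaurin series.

Expand each term separately and add.
[v^0] = 1;  [v^1] = 4;  [v^2] = -4;  [v^3] = 55/6.

55/6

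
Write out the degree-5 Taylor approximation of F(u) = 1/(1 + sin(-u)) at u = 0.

61*u^5/120 + 2*u^4/3 + 5*u^3/6 + u^2 + u + 1

Substitute the inner expansion into the outer series and collect powers.
[u^0] = 1;  [u^1] = 1;  [u^2] = 1;  [u^3] = 5/6;  [u^4] = 2/3;  [u^5] = 61/120.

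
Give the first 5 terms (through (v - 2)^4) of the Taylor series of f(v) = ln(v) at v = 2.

Differentiate repeatedly and evaluate at the center.
f(2) = ln(2)
f′(2) = 1/2
f′′(2) = -1/4
f′′′(2) = 1/4
f^(4)(2) = -3/8
Dividing each by k! gives the coefficients c_0, ..., c_4.

-(v - 2)^4/64 + (v - 2)^3/24 - (v - 2)^2/8 + (v - 2)/2 + ln(2)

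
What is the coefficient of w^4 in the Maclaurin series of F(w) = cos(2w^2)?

-2

Differentiate repeatedly and evaluate at the center.
F(0) = 1
F′(0) = 0
F′′(0) = 0
F′′′(0) = 0
F^(4)(0) = -48
So c_4 = F^(4)(0)/4! = -2.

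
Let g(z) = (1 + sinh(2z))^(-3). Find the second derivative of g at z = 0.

Let u equal the inner series; expand the outer function in u and truncate.
From the series, [z^2] g = 24; multiply by 2! = 2 to get 48.

48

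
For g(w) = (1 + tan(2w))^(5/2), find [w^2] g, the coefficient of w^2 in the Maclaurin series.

15/2

Plug the Maclaurin series of the inner function into that of the outer and collect terms.
g(0) = 1
g′(0) = 5
g′′(0) = 15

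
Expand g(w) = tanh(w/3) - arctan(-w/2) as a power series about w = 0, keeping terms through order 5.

Combine the two series term by term.
g(0) = 0
g′(0) = 5/6
g′′(0) = 0
g′′′(0) = -35/108
g^(4)(0) = 0
g^(5)(0) = 793/972

793*w^5/116640 - 35*w^3/648 + 5*w/6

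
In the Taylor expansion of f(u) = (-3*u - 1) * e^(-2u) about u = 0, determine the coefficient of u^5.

-26/15

Multiply each power in the prefactor through the base expansion.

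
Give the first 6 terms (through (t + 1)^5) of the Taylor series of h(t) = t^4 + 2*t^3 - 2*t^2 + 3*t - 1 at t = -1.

(t + 1)^4 - 2*(t + 1)^3 - 2*(t + 1)^2 + 9*(t + 1) - 7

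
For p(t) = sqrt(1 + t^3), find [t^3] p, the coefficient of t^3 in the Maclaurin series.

Apply the Taylor formula c_k = f^(k)(a)/k!.
p(0) = 1
p′(0) = 0
p′′(0) = 0
p′′′(0) = 3
So c_3 = p′′′(0)/3! = 1/2.

1/2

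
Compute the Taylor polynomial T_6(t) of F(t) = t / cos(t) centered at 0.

5*t^5/24 + t^3/2 + t

Divide the numerator series by the denominator series (power-series long division).
F(0) = 0
F′(0) = 1
F′′(0) = 0
F′′′(0) = 3
F^(4)(0) = 0
F^(5)(0) = 25
F^(6)(0) = 0
Dividing each by k! gives the coefficients c_0, ..., c_6.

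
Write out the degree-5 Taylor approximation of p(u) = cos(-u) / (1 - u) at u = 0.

Expand 1/(denominator) as a geometric series and multiply by the numerator's series.

13*u^5/24 + 13*u^4/24 + u^3/2 + u^2/2 + u + 1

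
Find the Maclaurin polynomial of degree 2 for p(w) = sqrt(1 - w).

-w^2/8 - w/2 + 1

Differentiate repeatedly and evaluate at the center.
p(0) = 1
p′(0) = -1/2
p′′(0) = -1/4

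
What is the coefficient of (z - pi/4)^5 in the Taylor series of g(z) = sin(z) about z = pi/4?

sqrt(2)/240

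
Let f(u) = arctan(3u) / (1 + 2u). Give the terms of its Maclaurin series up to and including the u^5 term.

303*u^5/5 - 6*u^4 + 3*u^3 - 6*u^2 + 3*u

Multiply the two series term by term and collect like powers.
f(0) = 0
f′(0) = 3
f′′(0) = -12
f′′′(0) = 18
f^(4)(0) = -144
f^(5)(0) = 7272
The Taylor polynomial is Σ f^(k)(0)/k! · u^k.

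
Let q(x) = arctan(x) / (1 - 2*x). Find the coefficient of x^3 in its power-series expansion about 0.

Expand 1/(denominator) as a geometric series and multiply by the numerator's series.
[x^0] = 0;  [x^1] = 1;  [x^2] = 2;  [x^3] = 11/3.
So c_3 = q′′′(0)/3! = 11/3.

11/3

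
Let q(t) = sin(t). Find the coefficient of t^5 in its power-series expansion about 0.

1/120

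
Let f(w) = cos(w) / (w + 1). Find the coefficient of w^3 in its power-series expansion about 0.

Expand 1/(denominator) as a geometric series and multiply by the numerator's series.
f(0) = 1
f′(0) = -1
f′′(0) = 1
f′′′(0) = -3

-1/2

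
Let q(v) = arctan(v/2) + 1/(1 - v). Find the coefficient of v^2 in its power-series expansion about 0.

1

Expand each term separately and add.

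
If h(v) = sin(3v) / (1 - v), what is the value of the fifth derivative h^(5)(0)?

Multiply the two series term by term and collect like powers.
From the series, [v^5] h = 21/40; multiply by 5! = 120 to get 63.

63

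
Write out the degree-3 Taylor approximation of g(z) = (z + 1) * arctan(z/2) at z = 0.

Multiply each power in the prefactor through the base expansion.
g(0) = 0
g′(0) = 1/2
g′′(0) = 1
g′′′(0) = -1/4

-z^3/24 + z^2/2 + z/2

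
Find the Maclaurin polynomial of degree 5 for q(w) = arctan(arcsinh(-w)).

-53*w^5/120 + w^3/2 - w

Plug the Maclaurin series of the inner function into that of the outer and collect terms.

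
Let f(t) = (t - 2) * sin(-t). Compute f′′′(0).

Distribute the polynomial across the series and collect like powers.
The coefficient of t^3 in the expansion is -1/3, so f′′′(0) = 3! * (-1/3) = -2.

-2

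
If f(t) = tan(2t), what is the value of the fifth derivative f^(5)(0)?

From the series, [t^5] f = 64/15; multiply by 5! = 120 to get 512.

512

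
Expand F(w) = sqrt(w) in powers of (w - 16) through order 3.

Use the known series and substitute for the argument.

(w - 16)^3/16384 - (w - 16)^2/512 + (w - 16)/8 + 4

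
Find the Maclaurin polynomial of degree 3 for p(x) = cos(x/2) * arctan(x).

-11*x^3/24 + x

Multiply the two series term by term and collect like powers.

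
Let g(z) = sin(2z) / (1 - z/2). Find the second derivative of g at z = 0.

2

Multiply the two series term by term and collect like powers.
From the series, [z^2] g = 1; multiply by 2! = 2 to get 2.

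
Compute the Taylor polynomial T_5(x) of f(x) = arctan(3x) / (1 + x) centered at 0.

213*x^5/5 + 6*x^4 - 6*x^3 - 3*x^2 + 3*x

Take the Cauchy product of the two expansions.
f(0) = 0
f′(0) = 3
f′′(0) = -6
f′′′(0) = -36
f^(4)(0) = 144
f^(5)(0) = 5112
Dividing each by k! gives the coefficients c_0, ..., c_5.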